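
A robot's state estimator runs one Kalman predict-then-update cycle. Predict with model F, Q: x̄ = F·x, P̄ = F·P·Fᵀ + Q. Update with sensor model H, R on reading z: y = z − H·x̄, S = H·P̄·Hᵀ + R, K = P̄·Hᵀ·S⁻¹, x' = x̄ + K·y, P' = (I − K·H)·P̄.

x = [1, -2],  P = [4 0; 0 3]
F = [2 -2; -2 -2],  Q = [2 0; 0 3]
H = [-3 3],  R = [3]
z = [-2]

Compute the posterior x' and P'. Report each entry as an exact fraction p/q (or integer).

x̄ = F·x = [6, 2]
P̄ = F·P·Fᵀ + Q = [30 -4; -4 31]
y = z − H·x̄ = [10]
S = H·P̄·Hᵀ + R = [624]
K = P̄·Hᵀ·S⁻¹ = [-17/104; 35/208]
x' = x̄ + K·y = [227/52, 383/104]
P' = (I − K·H)·P̄ = [693/52 1369/104; 1369/104 2773/208]

x' = [227/52, 383/104]
P' = [693/52 1369/104; 1369/104 2773/208]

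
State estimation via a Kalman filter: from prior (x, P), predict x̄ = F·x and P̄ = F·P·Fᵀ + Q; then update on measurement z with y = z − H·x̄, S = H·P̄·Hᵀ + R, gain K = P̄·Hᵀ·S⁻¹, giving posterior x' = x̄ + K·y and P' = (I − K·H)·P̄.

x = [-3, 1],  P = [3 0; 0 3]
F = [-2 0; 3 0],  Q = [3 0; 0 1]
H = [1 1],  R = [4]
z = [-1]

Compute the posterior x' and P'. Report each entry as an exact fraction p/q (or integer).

x̄ = F·x = [6, -9]
P̄ = F·P·Fᵀ + Q = [15 -18; -18 28]
y = z − H·x̄ = [2]
S = H·P̄·Hᵀ + R = [11]
K = P̄·Hᵀ·S⁻¹ = [-3/11; 10/11]
x' = x̄ + K·y = [60/11, -79/11]
P' = (I − K·H)·P̄ = [156/11 -168/11; -168/11 208/11]

x' = [60/11, -79/11]
P' = [156/11 -168/11; -168/11 208/11]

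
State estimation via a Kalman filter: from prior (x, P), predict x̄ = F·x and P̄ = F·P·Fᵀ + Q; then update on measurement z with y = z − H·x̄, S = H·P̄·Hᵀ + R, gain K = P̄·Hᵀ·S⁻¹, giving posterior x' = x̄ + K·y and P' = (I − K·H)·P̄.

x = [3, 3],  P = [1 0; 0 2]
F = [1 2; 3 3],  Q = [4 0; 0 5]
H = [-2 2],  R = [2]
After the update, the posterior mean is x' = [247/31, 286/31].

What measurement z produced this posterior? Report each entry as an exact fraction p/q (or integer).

z = [2]

x̄ = F·x = [9, 18]
P̄ = F·P·Fᵀ + Q = [13 15; 15 32]
S = H·P̄·Hᵀ + R = [62]
K = P̄·Hᵀ·S⁻¹ = [2/31; 17/31]
x' − x̄ = [-32/31, -272/31] = K·y
y = (KᵀK)⁻¹·Kᵀ·(x' − x̄) = [-16]
z = y + H·x̄ = [-16] + [18] = [2]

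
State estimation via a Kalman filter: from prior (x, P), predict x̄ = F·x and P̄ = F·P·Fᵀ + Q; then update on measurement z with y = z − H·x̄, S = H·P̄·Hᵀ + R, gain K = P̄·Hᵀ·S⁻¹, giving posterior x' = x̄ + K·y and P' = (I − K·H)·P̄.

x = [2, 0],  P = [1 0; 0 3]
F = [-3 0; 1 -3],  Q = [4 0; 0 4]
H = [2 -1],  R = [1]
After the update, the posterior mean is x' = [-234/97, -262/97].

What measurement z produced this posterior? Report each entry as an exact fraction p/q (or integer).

x̄ = F·x = [-6, 2]
P̄ = F·P·Fᵀ + Q = [13 -3; -3 32]
S = H·P̄·Hᵀ + R = [97]
K = P̄·Hᵀ·S⁻¹ = [29/97; -38/97]
x' − x̄ = [348/97, -456/97] = K·y
y = (KᵀK)⁻¹·Kᵀ·(x' − x̄) = [12]
z = y + H·x̄ = [12] + [-14] = [-2]

z = [-2]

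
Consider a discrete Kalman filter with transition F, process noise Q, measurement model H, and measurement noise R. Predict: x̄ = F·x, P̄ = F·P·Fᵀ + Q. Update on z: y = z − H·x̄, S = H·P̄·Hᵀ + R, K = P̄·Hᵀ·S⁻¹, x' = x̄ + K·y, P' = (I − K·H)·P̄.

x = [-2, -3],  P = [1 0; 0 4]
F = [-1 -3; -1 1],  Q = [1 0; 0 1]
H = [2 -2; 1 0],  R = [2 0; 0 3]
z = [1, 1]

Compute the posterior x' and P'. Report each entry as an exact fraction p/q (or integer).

x̄ = F·x = [11, -1]
P̄ = F·P·Fᵀ + Q = [38 -11; -11 6]
y = z − H·x̄ = [-23, -10]
S = H·P̄·Hᵀ + R = [266 98; 98 41]
K = P̄·Hᵀ·S⁻¹ = [7/31 12/31; -158/651 29/93]
x' = x̄ + K·y = [60/31, 953/651]
P' = (I − K·H)·P̄ = [36/31 29/31; 29/31 767/651]

x' = [60/31, 953/651]
P' = [36/31 29/31; 29/31 767/651]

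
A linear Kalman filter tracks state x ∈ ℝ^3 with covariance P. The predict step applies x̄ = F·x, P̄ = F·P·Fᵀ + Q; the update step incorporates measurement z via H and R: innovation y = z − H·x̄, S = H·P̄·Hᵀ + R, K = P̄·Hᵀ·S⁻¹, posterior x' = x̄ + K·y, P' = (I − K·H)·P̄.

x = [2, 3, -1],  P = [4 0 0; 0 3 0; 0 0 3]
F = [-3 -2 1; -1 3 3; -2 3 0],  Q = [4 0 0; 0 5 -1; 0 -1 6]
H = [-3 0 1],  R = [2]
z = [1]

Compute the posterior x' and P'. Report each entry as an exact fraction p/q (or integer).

x̄ = F·x = [-13, 4, 5]
P̄ = F·P·Fᵀ + Q = [55 3 6; 3 63 34; 6 34 49]
y = z − H·x̄ = [-43]
S = H·P̄·Hᵀ + R = [510]
K = P̄·Hᵀ·S⁻¹ = [-53/170; 5/102; 31/510]
x' = x̄ + K·y = [69/170, 193/102, 1217/510]
P' = (I − K·H)·P̄ = [923/170 367/34 2663/170; 367/34 6301/102 3313/102; 2663/170 3313/102 24029/510]

x' = [69/170, 193/102, 1217/510]
P' = [923/170 367/34 2663/170; 367/34 6301/102 3313/102; 2663/170 3313/102 24029/510]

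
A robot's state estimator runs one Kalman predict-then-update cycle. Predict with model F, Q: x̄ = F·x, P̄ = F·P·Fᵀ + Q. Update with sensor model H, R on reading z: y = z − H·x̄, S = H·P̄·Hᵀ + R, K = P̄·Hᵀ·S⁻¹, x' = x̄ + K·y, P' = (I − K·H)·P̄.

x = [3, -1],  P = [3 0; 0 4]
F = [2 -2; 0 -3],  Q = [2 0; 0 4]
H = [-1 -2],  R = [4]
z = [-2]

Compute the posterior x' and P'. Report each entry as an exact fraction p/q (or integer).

x̄ = F·x = [8, 3]
P̄ = F·P·Fᵀ + Q = [30 24; 24 40]
y = z − H·x̄ = [12]
S = H·P̄·Hᵀ + R = [290]
K = P̄·Hᵀ·S⁻¹ = [-39/145; -52/145]
x' = x̄ + K·y = [692/145, -189/145]
P' = (I − K·H)·P̄ = [1308/145 -576/145; -576/145 392/145]

x' = [692/145, -189/145]
P' = [1308/145 -576/145; -576/145 392/145]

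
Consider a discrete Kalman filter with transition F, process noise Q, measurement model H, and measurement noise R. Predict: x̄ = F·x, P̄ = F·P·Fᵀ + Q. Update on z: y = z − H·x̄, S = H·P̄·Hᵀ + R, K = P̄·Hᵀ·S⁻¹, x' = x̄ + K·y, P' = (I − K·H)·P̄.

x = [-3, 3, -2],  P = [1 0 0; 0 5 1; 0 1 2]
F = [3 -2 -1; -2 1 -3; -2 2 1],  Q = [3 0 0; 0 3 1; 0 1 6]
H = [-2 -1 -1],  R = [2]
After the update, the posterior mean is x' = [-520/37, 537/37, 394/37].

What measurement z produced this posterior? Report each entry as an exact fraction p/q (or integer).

z = [3]

x̄ = F·x = [-13, 15, 10]
P̄ = F·P·Fᵀ + Q = [38 -5 -32; -5 24 4; -32 4 36]
S = H·P̄·Hᵀ + R = [74]
K = P̄·Hᵀ·S⁻¹ = [-39/74; -9/37; 12/37]
x' − x̄ = [-39/37, -18/37, 24/37] = K·y
y = (KᵀK)⁻¹·Kᵀ·(x' − x̄) = [2]
z = y + H·x̄ = [2] + [1] = [3]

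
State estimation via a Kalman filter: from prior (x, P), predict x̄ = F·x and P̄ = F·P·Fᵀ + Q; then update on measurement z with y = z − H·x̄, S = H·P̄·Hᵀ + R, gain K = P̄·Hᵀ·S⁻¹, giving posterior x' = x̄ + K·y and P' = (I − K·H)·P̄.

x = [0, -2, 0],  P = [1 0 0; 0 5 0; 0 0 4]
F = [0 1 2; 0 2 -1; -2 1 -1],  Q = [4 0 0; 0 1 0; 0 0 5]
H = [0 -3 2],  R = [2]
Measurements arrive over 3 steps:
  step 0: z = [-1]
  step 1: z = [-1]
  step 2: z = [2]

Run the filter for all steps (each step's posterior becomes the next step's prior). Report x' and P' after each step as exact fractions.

step 0: x' = [-154/131, -101/131, -208/131], P' = [3131/131 -302/131 -465/131; -302/131 1066/131 1552/131; -465/131 1552/131 2322/131]
step 1: x' = [-177757/55175, 497/2207, -8007/55175], P' = [6960694/55175 33788/2207 1261494/55175; 33788/2207 7998/2207 11942/2207; 1261494/55175 11942/2207 473219/55175]
step 2: x' = [1234018/1131931, 24858856/32825999, 281000103/131303996], P' = [34840266/1131931 1963372/1131931 2812179/1131931; 1963372/1131931 58604894/32825999 87367674/32825999; 2812179/1131931 87367674/32825999 586564865/131303996]

step 0: x̄ = F·x = [-2, -4, -2]
step 0: P̄ = F·P·Fᵀ + Q = [25 2 -3; 2 25 14; -3 14 18]
step 0: y = z − H·x̄ = [-9]
step 0: S = H·P̄·Hᵀ + R = [131]
step 0: K = P̄·Hᵀ·S⁻¹ = [-12/131; -47/131; -6/131]
step 0: x' = x̄ + K·y = [-154/131, -101/131, -208/131]
step 0: P' = (I − K·H)·P̄ = [3131/131 -302/131 -465/131; -302/131 1066/131 1552/131; -465/131 1552/131 2322/131]
step 1: x̄ = F·x = [-517/131, 6/131, 415/131]
step 1: P̄ = F·P·Fᵀ + Q = [17086/131 2144/131 438/131; 2144/131 509/131 76/131; 438/131 76/131 12811/131]
step 1: y = z − H·x̄ = [-943/131]
step 1: S = H·P̄·Hᵀ + R = [55175/131]
step 1: K = P̄·Hᵀ·S⁻¹ = [-5556/55175; -55/2207; 25394/55175]
step 1: x' = x̄ + K·y = [-177757/55175, 497/2207, -8007/55175]
step 1: P' = (I − K·H)·P̄ = [6960694/55175 33788/2207 1261494/55175; 33788/2207 7998/2207 11942/2207; 1261494/55175 11942/2207 473219/55175]
step 2: x̄ = F·x = [-3589/55175, 32857/55175, 375946/55175]
step 2: P̄ = F·P·Fᵀ + Q = [3507726/55175 349112/55175 -7183314/55175; 349112/55175 133994/55175 -878343/55175; -7183314/55175 -878343/55175 29861896/55175]
step 2: y = z − H·x̄ = [-542971/55175]
step 2: S = H·P̄·Hᵀ + R = [131303996/55175]
step 2: K = P̄·Hᵀ·S⁻¹ = [-132879/1131931; -539667/32825999; 62358821/131303996]
step 2: x' = x̄ + K·y = [1234018/1131931, 24858856/32825999, 281000103/131303996]
step 2: P' = (I − K·H)·P̄ = [34840266/1131931 1963372/1131931 2812179/1131931; 1963372/1131931 58604894/32825999 87367674/32825999; 2812179/1131931 87367674/32825999 586564865/131303996]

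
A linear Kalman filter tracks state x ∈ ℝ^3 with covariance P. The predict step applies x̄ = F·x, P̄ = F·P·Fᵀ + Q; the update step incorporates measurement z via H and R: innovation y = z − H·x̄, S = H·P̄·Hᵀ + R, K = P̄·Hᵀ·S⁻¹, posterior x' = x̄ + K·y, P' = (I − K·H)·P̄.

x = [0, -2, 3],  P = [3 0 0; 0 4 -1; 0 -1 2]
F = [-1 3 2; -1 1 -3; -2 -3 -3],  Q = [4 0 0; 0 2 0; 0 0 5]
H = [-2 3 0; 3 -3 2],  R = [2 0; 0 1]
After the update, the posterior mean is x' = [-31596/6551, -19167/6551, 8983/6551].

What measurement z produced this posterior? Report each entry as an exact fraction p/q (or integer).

z = [1, -3]

x̄ = F·x = [0, -11, -3]
P̄ = F·P·Fᵀ + Q = [39 10 -27; 10 33 6; -27 6 53]
S = H·P̄·Hᵀ + R = [335 -237; -237 285]
K = P̄·Hᵀ·S⁻¹ = [-1953/13102 -107/13102; 1501/6551 -62/6551; 7393/13102 19409/39306]
x' − x̄ = [-31596/6551, 52894/6551, 28636/6551] = K·y
y = (KᵀK)⁻¹·Kᵀ·(x' − x̄) = [34, -30]
z = y + H·x̄ = [34, -30] + [-33, 27] = [1, -3]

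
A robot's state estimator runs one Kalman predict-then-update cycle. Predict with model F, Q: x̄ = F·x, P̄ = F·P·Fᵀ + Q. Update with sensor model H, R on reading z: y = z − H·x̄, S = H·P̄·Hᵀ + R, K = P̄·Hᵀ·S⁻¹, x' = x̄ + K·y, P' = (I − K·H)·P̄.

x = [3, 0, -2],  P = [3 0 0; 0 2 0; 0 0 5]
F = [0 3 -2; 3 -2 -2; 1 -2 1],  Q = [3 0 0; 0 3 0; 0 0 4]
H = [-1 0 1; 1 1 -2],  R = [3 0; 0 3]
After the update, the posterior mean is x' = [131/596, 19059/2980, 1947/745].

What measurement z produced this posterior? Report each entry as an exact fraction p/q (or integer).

x̄ = F·x = [4, 13, 1]
P̄ = F·P·Fᵀ + Q = [41 8 -22; 8 58 7; -22 7 20]
S = H·P̄·Hᵀ + R = [108 -148; -148 258]
K = P̄·Hᵀ·S⁻¹ = [-249/596 18/149; 3719/2980 1367/1490; 337/745 69/1490]
x' − x̄ = [-2253/596, -19681/2980, 1202/745] = K·y
y = (KᵀK)⁻¹·Kᵀ·(x' − x̄) = [5, -14]
z = y + H·x̄ = [5, -14] + [-3, 15] = [2, 1]

z = [2, 1]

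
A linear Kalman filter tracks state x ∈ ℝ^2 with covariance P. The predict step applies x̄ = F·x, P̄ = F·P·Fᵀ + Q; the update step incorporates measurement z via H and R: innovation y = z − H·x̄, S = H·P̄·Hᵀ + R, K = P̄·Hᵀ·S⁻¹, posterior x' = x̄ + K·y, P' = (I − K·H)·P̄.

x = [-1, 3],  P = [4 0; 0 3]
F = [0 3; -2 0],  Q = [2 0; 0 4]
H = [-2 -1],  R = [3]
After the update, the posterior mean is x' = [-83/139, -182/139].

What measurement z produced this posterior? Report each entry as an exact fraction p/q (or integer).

z = [3]

x̄ = F·x = [9, 2]
P̄ = F·P·Fᵀ + Q = [29 0; 0 20]
S = H·P̄·Hᵀ + R = [139]
K = P̄·Hᵀ·S⁻¹ = [-58/139; -20/139]
x' − x̄ = [-1334/139, -460/139] = K·y
y = (KᵀK)⁻¹·Kᵀ·(x' − x̄) = [23]
z = y + H·x̄ = [23] + [-20] = [3]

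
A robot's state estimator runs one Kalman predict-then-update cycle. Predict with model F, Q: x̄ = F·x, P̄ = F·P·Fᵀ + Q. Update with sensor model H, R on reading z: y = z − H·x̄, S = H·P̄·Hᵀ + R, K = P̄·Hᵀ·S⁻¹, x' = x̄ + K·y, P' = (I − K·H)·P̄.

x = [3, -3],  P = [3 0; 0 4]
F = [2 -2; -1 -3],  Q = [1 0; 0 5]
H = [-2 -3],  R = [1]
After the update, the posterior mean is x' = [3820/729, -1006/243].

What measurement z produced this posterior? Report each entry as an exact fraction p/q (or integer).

x̄ = F·x = [12, 6]
P̄ = F·P·Fᵀ + Q = [29 18; 18 44]
S = H·P̄·Hᵀ + R = [729]
K = P̄·Hᵀ·S⁻¹ = [-112/729; -56/243]
x' − x̄ = [-4928/729, -2464/243] = K·y
y = (KᵀK)⁻¹·Kᵀ·(x' − x̄) = [44]
z = y + H·x̄ = [44] + [-42] = [2]

z = [2]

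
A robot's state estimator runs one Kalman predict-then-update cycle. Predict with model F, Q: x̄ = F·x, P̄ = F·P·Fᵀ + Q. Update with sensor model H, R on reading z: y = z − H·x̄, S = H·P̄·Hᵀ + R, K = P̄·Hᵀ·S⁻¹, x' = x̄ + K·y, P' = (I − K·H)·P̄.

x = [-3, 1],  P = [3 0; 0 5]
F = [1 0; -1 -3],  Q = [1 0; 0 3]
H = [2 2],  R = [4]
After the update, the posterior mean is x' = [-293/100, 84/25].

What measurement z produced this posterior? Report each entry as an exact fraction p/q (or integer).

x̄ = F·x = [-3, 0]
P̄ = F·P·Fᵀ + Q = [4 -3; -3 51]
S = H·P̄·Hᵀ + R = [200]
K = P̄·Hᵀ·S⁻¹ = [1/100; 12/25]
x' − x̄ = [7/100, 84/25] = K·y
y = (KᵀK)⁻¹·Kᵀ·(x' − x̄) = [7]
z = y + H·x̄ = [7] + [-6] = [1]

z = [1]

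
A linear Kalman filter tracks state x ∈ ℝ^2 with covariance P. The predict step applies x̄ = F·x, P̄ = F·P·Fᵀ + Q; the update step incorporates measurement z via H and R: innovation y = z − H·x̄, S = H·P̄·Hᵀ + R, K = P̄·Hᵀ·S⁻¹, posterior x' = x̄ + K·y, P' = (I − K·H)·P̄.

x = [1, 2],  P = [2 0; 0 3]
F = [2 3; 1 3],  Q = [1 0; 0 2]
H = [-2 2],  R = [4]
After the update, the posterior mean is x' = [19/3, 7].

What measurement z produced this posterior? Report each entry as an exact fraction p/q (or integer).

z = [2]

x̄ = F·x = [8, 7]
P̄ = F·P·Fᵀ + Q = [36 31; 31 31]
S = H·P̄·Hᵀ + R = [24]
K = P̄·Hᵀ·S⁻¹ = [-5/12; 0]
x' − x̄ = [-5/3, 0] = K·y
y = (KᵀK)⁻¹·Kᵀ·(x' − x̄) = [4]
z = y + H·x̄ = [4] + [-2] = [2]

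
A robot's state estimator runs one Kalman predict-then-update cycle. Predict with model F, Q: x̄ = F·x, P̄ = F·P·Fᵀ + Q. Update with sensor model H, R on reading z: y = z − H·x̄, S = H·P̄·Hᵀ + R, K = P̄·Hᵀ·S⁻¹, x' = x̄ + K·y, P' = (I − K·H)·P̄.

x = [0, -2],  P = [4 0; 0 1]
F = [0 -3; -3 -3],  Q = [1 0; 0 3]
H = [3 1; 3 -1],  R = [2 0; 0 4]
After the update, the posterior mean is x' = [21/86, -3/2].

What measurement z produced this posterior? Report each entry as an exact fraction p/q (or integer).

x̄ = F·x = [6, 6]
P̄ = F·P·Fᵀ + Q = [10 9; 9 48]
S = H·P̄·Hᵀ + R = [194 42; 42 88]
K = P̄·Hᵀ·S⁻¹ = [1275/7654 609/3827; 87/178 -42/89]
x' − x̄ = [-495/86, -15/2] = K·y
y = (KᵀK)⁻¹·Kᵀ·(x' − x̄) = [-25, -10]
z = y + H·x̄ = [-25, -10] + [24, 12] = [-1, 2]

z = [-1, 2]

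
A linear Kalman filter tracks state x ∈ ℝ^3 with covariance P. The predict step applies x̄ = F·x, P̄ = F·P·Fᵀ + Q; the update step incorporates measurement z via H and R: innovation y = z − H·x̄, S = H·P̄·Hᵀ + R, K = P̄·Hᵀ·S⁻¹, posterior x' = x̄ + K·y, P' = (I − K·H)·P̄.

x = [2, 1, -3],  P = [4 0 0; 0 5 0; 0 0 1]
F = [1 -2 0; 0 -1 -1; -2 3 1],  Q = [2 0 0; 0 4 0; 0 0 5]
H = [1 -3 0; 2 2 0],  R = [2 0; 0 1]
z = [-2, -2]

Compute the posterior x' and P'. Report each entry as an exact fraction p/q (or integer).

x̄ = F·x = [0, 2, -4]
P̄ = F·P·Fᵀ + Q = [26 10 -38; 10 10 -16; -38 -16 67]
y = z − H·x̄ = [4, -6]
S = H·P̄·Hᵀ + R = [58 -48; -48 225]
K = P̄·Hᵀ·S⁻¹ = [142/597 664/1791; -430/1791 680/5373; -163/597 -964/1791]
x' = x̄ + K·y = [-760/597, 502/1791, -1112/597]
P' = (I − K·H)·P̄ = [154/597 -130/1791 -202/597; -130/1791 730/5373 124/1791; -202/597 124/1791 6925/597]

x' = [-760/597, 502/1791, -1112/597]
P' = [154/597 -130/1791 -202/597; -130/1791 730/5373 124/1791; -202/597 124/1791 6925/597]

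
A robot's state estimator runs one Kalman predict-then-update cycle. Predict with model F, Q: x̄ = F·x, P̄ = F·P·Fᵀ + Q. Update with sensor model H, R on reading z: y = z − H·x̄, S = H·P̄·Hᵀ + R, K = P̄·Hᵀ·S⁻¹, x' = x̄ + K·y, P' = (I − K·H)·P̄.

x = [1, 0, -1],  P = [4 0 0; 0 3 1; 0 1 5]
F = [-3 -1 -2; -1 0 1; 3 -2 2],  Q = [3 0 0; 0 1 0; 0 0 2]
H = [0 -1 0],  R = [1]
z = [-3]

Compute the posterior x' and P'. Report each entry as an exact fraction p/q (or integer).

x̄ = F·x = [-1, -2, 1]
P̄ = F·P·Fᵀ + Q = [66 1 -48; 1 10 -4; -48 -4 62]
y = z − H·x̄ = [-5]
S = H·P̄·Hᵀ + R = [11]
K = P̄·Hᵀ·S⁻¹ = [-1/11; -10/11; 4/11]
x' = x̄ + K·y = [-6/11, 28/11, -9/11]
P' = (I − K·H)·P̄ = [725/11 1/11 -524/11; 1/11 10/11 -4/11; -524/11 -4/11 666/11]

x' = [-6/11, 28/11, -9/11]
P' = [725/11 1/11 -524/11; 1/11 10/11 -4/11; -524/11 -4/11 666/11]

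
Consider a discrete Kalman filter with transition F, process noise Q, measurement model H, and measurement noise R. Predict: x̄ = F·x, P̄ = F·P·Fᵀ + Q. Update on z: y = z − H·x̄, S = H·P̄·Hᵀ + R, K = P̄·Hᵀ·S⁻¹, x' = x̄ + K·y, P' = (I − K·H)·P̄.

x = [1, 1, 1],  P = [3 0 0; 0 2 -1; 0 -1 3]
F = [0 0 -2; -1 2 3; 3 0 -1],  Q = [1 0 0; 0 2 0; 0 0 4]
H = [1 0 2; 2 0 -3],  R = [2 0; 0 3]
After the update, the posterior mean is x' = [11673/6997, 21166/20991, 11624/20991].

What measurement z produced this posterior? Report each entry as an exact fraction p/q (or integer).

z = [3, 2]

x̄ = F·x = [-2, 4, 2]
P̄ = F·P·Fᵀ + Q = [13 -14 6; -14 28 -16; 6 -16 34]
S = H·P̄·Hᵀ + R = [175 -172; -172 289]
K = P̄·Hᵀ·S⁻¹ = [2867/6997 1900/6997; -9854/20991 -4412/20991; 5906/20991 -3022/20991]
x' − x̄ = [25667/6997, -62798/20991, -30358/20991] = K·y
y = (KᵀK)⁻¹·Kᵀ·(x' − x̄) = [1, 12]
z = y + H·x̄ = [1, 12] + [2, -10] = [3, 2]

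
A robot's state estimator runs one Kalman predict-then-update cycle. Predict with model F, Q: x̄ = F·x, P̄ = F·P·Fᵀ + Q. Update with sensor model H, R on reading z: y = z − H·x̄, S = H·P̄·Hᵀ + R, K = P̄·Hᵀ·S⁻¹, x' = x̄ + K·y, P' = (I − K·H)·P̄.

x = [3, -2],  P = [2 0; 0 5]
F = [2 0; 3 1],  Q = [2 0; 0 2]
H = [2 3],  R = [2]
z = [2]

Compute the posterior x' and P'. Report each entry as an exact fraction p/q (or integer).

x' = [730/411, -64/137]
P' = [974/411 -204/137; -204/137 158/137]

x̄ = F·x = [6, 7]
P̄ = F·P·Fᵀ + Q = [10 12; 12 25]
y = z − H·x̄ = [-31]
S = H·P̄·Hᵀ + R = [411]
K = P̄·Hᵀ·S⁻¹ = [56/411; 33/137]
x' = x̄ + K·y = [730/411, -64/137]
P' = (I − K·H)·P̄ = [974/411 -204/137; -204/137 158/137]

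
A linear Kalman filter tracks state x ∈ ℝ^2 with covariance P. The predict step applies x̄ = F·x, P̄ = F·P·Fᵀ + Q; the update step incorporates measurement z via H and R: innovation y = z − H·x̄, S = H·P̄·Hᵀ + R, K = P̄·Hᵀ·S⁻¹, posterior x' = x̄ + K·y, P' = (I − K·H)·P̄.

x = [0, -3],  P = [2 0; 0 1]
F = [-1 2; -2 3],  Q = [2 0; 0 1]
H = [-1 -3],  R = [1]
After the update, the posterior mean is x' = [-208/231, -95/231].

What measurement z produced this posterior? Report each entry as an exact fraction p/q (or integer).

z = [2]

x̄ = F·x = [-6, -9]
P̄ = F·P·Fᵀ + Q = [8 10; 10 18]
S = H·P̄·Hᵀ + R = [231]
K = P̄·Hᵀ·S⁻¹ = [-38/231; -64/231]
x' − x̄ = [1178/231, 1984/231] = K·y
y = (KᵀK)⁻¹·Kᵀ·(x' − x̄) = [-31]
z = y + H·x̄ = [-31] + [33] = [2]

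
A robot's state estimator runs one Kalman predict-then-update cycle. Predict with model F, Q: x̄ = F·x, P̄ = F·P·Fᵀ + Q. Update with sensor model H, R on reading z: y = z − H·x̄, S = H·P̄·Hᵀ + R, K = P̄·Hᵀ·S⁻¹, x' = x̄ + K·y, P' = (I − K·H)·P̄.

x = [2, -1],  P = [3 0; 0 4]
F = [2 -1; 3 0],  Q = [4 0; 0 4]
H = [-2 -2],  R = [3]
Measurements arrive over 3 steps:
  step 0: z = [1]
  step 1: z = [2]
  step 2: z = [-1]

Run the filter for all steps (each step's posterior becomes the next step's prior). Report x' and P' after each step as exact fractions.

step 0: x̄ = F·x = [5, 6]
step 0: P̄ = F·P·Fᵀ + Q = [20 18; 18 31]
step 0: y = z − H·x̄ = [23]
step 0: S = H·P̄·Hᵀ + R = [351]
step 0: K = P̄·Hᵀ·S⁻¹ = [-76/351; -98/351]
step 0: x' = x̄ + K·y = [7/351, -148/351]
step 0: P' = (I − K·H)·P̄ = [1244/351 -1130/351; -1130/351 1277/351]
step 1: x̄ = F·x = [6/13, 7/117]
step 1: P̄ = F·P·Fᵀ + Q = [451/13 402/13; 402/13 1400/39]
step 1: y = z − H·x̄ = [356/117]
step 1: S = H·P̄·Hᵀ + R = [20777/39]
step 1: K = P̄·Hᵀ·S⁻¹ = [-5118/20777; -5212/20777]
step 1: x' = x̄ + K·y = [-17950/62331, -43847/62331]
step 1: P' = (I − K·H)·P̄ = [49163/20777 -41486/20777; -41486/20777 49304/20777]
step 2: x̄ = F·x = [2649/20777, -17950/20777]
step 2: P̄ = F·P·Fᵀ + Q = [495008/20777 419436/20777; 419436/20777 525575/20777]
step 2: y = z − H·x̄ = [-51379/20777]
step 2: S = H·P̄·Hᵀ + R = [7500151/20777]
step 2: K = P̄·Hᵀ·S⁻¹ = [-1828888/7500151; -1890022/7500151]
step 2: x' = x̄ + K·y = [5478863/7500151, -1805856/7500151]
step 2: P' = (I − K·H)·P̄ = [17702432/7500151 -14959100/7500151; -14959100/7500151 17794133/7500151]

step 0: x' = [7/351, -148/351], P' = [1244/351 -1130/351; -1130/351 1277/351]
step 1: x' = [-17950/62331, -43847/62331], P' = [49163/20777 -41486/20777; -41486/20777 49304/20777]
step 2: x' = [5478863/7500151, -1805856/7500151], P' = [17702432/7500151 -14959100/7500151; -14959100/7500151 17794133/7500151]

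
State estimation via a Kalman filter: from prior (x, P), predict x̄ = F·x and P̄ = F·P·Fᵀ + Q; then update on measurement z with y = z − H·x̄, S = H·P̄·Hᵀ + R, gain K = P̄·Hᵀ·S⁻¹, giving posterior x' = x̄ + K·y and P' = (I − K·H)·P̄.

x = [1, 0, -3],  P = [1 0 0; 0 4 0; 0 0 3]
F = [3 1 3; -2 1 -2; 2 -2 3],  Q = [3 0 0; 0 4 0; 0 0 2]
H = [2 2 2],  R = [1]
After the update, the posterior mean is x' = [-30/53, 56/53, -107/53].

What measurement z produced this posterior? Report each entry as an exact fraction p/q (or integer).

x̄ = F·x = [-6, 4, -7]
P̄ = F·P·Fᵀ + Q = [43 -20 25; -20 24 -30; 25 -30 49]
S = H·P̄·Hᵀ + R = [265]
K = P̄·Hᵀ·S⁻¹ = [96/265; -52/265; 88/265]
x' − x̄ = [288/53, -156/53, 264/53] = K·y
y = (KᵀK)⁻¹·Kᵀ·(x' − x̄) = [15]
z = y + H·x̄ = [15] + [-18] = [-3]

z = [-3]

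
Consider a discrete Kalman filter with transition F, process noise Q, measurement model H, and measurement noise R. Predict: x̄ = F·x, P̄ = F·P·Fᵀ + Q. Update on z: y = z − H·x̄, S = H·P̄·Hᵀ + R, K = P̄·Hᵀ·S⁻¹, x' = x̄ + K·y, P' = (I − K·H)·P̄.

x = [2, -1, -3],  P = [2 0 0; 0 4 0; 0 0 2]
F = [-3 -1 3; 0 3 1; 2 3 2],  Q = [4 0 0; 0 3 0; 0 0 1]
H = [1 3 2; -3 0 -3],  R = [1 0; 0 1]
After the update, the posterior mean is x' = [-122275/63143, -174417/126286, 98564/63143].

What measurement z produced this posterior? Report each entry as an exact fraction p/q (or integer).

z = [-3, 1]

x̄ = F·x = [-14, -6, -5]
P̄ = F·P·Fᵀ + Q = [44 -6 -12; -6 41 40; -12 40 53]
S = H·P̄·Hᵀ + R = [1022 -648; -648 658]
K = P̄·Hᵀ·S⁻¹ = [-15223/63143 -24204/63143; 31765/126286 5853/63143; 15277/63143 6483/126286]
x' − x̄ = [761727/63143, 583299/126286, 414279/63143] = K·y
y = (KᵀK)⁻¹·Kᵀ·(x' − x̄) = [39, -56]
z = y + H·x̄ = [39, -56] + [-42, 57] = [-3, 1]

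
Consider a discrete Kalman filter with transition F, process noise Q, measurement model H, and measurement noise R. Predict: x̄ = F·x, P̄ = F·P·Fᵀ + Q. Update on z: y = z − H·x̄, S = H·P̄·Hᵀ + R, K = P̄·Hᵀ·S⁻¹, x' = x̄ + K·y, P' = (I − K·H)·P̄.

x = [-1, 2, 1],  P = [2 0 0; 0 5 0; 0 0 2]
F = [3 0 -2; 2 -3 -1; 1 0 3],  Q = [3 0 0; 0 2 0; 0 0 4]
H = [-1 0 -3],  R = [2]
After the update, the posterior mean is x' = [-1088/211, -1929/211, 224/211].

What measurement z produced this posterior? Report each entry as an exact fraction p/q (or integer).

z = [2]

x̄ = F·x = [-5, -9, 2]
P̄ = F·P·Fᵀ + Q = [29 16 -6; 16 57 -2; -6 -2 24]
S = H·P̄·Hᵀ + R = [211]
K = P̄·Hᵀ·S⁻¹ = [-11/211; -10/211; -66/211]
x' − x̄ = [-33/211, -30/211, -198/211] = K·y
y = (KᵀK)⁻¹·Kᵀ·(x' − x̄) = [3]
z = y + H·x̄ = [3] + [-1] = [2]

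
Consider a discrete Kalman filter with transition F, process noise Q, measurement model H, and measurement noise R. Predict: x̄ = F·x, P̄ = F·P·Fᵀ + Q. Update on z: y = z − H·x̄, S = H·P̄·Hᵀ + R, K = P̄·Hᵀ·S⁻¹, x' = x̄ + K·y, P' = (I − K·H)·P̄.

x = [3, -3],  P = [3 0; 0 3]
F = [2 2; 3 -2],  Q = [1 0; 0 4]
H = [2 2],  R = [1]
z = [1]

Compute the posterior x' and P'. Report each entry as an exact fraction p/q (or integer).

x̄ = F·x = [0, 15]
P̄ = F·P·Fᵀ + Q = [25 6; 6 43]
y = z − H·x̄ = [-29]
S = H·P̄·Hᵀ + R = [321]
K = P̄·Hᵀ·S⁻¹ = [62/321; 98/321]
x' = x̄ + K·y = [-1798/321, 1973/321]
P' = (I − K·H)·P̄ = [4181/321 -4150/321; -4150/321 4199/321]

x' = [-1798/321, 1973/321]
P' = [4181/321 -4150/321; -4150/321 4199/321]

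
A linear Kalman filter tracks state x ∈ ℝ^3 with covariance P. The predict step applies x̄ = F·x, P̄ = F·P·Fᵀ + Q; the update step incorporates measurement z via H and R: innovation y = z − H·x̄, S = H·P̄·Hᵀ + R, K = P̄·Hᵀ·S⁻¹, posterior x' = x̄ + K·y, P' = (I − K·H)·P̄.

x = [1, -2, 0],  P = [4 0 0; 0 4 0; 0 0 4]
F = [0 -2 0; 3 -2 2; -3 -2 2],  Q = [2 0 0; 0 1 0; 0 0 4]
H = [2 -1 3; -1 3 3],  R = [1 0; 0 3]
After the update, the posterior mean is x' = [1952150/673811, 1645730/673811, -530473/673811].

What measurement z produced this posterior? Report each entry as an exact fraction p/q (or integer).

x̄ = F·x = [4, 7, 1]
P̄ = F·P·Fᵀ + Q = [18 16 16; 16 69 -4; 16 -4 72]
S = H·P̄·Hᵀ + R = [942 541; 541 1026]
K = P̄·Hᵀ·S⁻¹ = [27570/673811 36688/673811; -147113/673811 195127/673811; 156844/673811 40764/673811]
x' − x̄ = [-743094/673811, -3070947/673811, -1204284/673811] = K·y
y = (KᵀK)⁻¹·Kᵀ·(x' − x̄) = [-3, -18]
z = y + H·x̄ = [-3, -18] + [4, 20] = [1, 2]

z = [1, 2]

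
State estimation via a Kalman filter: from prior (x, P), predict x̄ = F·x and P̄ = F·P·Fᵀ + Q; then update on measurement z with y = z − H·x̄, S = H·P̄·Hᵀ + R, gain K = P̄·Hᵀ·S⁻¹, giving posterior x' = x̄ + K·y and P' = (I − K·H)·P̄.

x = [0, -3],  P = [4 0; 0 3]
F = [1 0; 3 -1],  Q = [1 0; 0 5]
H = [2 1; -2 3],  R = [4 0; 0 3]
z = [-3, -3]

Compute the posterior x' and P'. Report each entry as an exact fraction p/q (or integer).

x̄ = F·x = [0, 3]
P̄ = F·P·Fᵀ + Q = [5 12; 12 44]
y = z − H·x̄ = [-6, -12]
S = H·P̄·Hᵀ + R = [116 160; 160 275]
K = P̄·Hᵀ·S⁻¹ = [3/10 -2/25; 71/315 412/1575]
x' = x̄ + K·y = [-21/25, -261/175]
P' = (I − K·H)·P̄ = [12/25 6/25; 6/25 664/1575]

x' = [-21/25, -261/175]
P' = [12/25 6/25; 6/25 664/1575]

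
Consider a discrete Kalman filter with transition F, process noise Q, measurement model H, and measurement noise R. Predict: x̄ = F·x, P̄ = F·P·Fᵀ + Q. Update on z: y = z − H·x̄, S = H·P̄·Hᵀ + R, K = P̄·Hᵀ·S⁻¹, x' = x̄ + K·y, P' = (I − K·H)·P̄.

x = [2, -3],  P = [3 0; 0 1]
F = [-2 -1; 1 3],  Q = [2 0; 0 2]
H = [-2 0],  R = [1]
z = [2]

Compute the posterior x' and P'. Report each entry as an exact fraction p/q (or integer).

x' = [-1, -7]
P' = [15/61 -9/61; -9/61 530/61]

x̄ = F·x = [-1, -7]
P̄ = F·P·Fᵀ + Q = [15 -9; -9 14]
y = z − H·x̄ = [0]
S = H·P̄·Hᵀ + R = [61]
K = P̄·Hᵀ·S⁻¹ = [-30/61; 18/61]
x' = x̄ + K·y = [-1, -7]
P' = (I − K·H)·P̄ = [15/61 -9/61; -9/61 530/61]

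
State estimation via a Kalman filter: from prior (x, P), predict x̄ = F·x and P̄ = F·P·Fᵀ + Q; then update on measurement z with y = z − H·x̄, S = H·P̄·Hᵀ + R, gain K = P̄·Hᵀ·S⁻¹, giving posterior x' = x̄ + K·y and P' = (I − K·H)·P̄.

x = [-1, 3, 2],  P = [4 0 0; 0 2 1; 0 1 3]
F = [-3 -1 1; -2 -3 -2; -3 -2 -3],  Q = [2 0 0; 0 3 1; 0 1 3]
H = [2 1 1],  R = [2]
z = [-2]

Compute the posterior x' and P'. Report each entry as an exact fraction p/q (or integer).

x' = [3256/669, -4909/669, -2969/669]
P' = [8660/669 -8588/669 -8458/669; -8588/669 10184/669 7342/669; -8458/669 7342/669 10010/669]

x̄ = F·x = [2, -11, -9]
P̄ = F·P·Fᵀ + Q = [41 23 32; 23 61 68; 32 68 86]
y = z − H·x̄ = [14]
S = H·P̄·Hᵀ + R = [669]
K = P̄·Hᵀ·S⁻¹ = [137/669; 175/669; 218/669]
x' = x̄ + K·y = [3256/669, -4909/669, -2969/669]
P' = (I − K·H)·P̄ = [8660/669 -8588/669 -8458/669; -8588/669 10184/669 7342/669; -8458/669 7342/669 10010/669]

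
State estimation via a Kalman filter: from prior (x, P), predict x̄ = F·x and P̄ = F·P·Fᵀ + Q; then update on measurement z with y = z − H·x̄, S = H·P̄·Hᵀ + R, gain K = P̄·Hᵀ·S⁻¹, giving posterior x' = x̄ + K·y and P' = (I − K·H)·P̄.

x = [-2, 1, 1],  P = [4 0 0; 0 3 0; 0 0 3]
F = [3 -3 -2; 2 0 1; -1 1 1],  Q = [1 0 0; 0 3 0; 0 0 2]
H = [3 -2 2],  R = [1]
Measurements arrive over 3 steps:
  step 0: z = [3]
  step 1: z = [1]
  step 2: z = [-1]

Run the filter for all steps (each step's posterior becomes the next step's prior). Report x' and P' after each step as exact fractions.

step 0: x' = [-165/107, -3, 250/321], P' = [1784/107 18 -727/107; 18 22 -5; -727/107 -5 1643/321]
step 1: x' = [-221/2076, -15065/41001, 12412/41001], P' = [60101/2076 14981/519 -7486/519; 14981/519 1265990/41001 -512971/41001; -7486/519 -512971/41001 372239/41001]
step 2: x' = [-12493826/63363035, 23001893/63363035, 10178894/63363035], P' = [3349015151/63363035 3388708332/63363035 -1626550339/63363035; 3388708332/63363035 3561398134/63363035 -1527690593/63363035; -1626550339/63363035 -1527690593/63363035 909512361/63363035]

step 0: x̄ = F·x = [-11, -3, 4]
step 0: P̄ = F·P·Fᵀ + Q = [76 18 -27; 18 22 -5; -27 -5 12]
step 0: y = z − H·x̄ = [22]
step 0: S = H·P̄·Hᵀ + R = [321]
step 0: K = P̄·Hᵀ·S⁻¹ = [46/107; 0; -47/321]
step 0: x' = x̄ + K·y = [-165/107, -3, 250/321]
step 0: P' = (I − K·H)·P̄ = [1784/107 18 -727/107; 18 22 -5; -727/107 -5 1643/321]
step 1: x̄ = F·x = [904/321, -740/321, -218/321]
step 1: P̄ = F·P·Fᵀ + Q = [21527/321 1154/321 -8740/321; 1154/321 15290/321 -1291/321; -8740/321 -1291/321 4295/321]
step 1: y = z − H·x̄ = [-1145/107]
step 1: S = H·P̄·Hᵀ + R = [54668/107]
step 1: K = P̄·Hᵀ·S⁻¹ = [189/692; -2475/13667; -1254/13667]
step 1: x' = x̄ + K·y = [-221/2076, -15065/41001, 12412/41001]
step 1: P' = (I − K·H)·P̄ = [60101/2076 14981/519 -7486/519; 14981/519 1265990/41001 -512971/41001; -7486/519 -512971/41001 372239/41001]
step 2: x̄ = F·x = [29107/164004, 2455/27334, 6847/164004]
step 2: P̄ = F·P·Fᵀ + Q = [12979655/164004 937869/27334 -5578213/164004; 937869/27334 959215/13667 -492745/27334; -5578213/164004 -492745/27334 2788295/164004]
step 2: y = z − H·x̄ = [-235559/164004]
step 2: S = H·P̄·Hᵀ + R = [63363035/164004]
step 2: K = P̄·Hᵀ·S⁻¹ = [16528111/63363035; -12052458/63363035; -5245109/63363035]
step 2: x' = x̄ + K·y = [-12493826/63363035, 23001893/63363035, 10178894/63363035]
step 2: P' = (I − K·H)·P̄ = [3349015151/63363035 3388708332/63363035 -1626550339/63363035; 3388708332/63363035 3561398134/63363035 -1527690593/63363035; -1626550339/63363035 -1527690593/63363035 909512361/63363035]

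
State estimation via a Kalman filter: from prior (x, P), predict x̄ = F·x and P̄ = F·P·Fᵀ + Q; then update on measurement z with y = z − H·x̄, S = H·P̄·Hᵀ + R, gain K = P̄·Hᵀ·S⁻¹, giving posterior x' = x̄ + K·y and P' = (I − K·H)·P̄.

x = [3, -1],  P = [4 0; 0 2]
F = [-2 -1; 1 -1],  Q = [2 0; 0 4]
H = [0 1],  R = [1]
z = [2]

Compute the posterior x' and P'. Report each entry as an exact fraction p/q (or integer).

x̄ = F·x = [-5, 4]
P̄ = F·P·Fᵀ + Q = [20 -6; -6 10]
y = z − H·x̄ = [-2]
S = H·P̄·Hᵀ + R = [11]
K = P̄·Hᵀ·S⁻¹ = [-6/11; 10/11]
x' = x̄ + K·y = [-43/11, 24/11]
P' = (I − K·H)·P̄ = [184/11 -6/11; -6/11 10/11]

x' = [-43/11, 24/11]
P' = [184/11 -6/11; -6/11 10/11]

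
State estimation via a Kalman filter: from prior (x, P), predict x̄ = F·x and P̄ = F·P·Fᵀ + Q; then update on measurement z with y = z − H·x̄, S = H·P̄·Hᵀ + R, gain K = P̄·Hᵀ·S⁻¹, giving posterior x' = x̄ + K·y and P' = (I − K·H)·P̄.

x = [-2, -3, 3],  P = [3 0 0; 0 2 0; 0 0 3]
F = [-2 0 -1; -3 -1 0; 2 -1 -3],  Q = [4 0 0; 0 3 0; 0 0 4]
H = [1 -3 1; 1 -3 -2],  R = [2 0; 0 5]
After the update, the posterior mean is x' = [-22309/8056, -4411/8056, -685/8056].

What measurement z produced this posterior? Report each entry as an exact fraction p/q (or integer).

x̄ = F·x = [1, 9, -10]
P̄ = F·P·Fᵀ + Q = [19 18 -3; 18 32 -16; -3 -16 45]
S = H·P̄·Hᵀ + R = [336 64; 64 204]
K = P̄·Hᵀ·S⁻¹ = [-737/8056 -457/4028; -2029/8056 -295/2014; 2655/8056 -1305/4028]
x' − x̄ = [-30365/8056, -76915/8056, 79875/8056] = K·y
y = (KᵀK)⁻¹·Kᵀ·(x' − x̄) = [35, 5]
z = y + H·x̄ = [35, 5] + [-36, -6] = [-1, -1]

z = [-1, -1]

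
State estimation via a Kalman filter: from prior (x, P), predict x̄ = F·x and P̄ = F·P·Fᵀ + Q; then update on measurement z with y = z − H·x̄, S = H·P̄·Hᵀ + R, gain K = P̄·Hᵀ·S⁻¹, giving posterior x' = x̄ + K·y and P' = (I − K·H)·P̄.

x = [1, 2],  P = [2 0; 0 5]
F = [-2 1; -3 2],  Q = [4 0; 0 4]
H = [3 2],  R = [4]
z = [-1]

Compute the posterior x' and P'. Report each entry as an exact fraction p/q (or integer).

x' = [-15/31, 139/589]
P' = [52/31 -68/31; -68/31 2238/589]

x̄ = F·x = [0, 1]
P̄ = F·P·Fᵀ + Q = [17 22; 22 42]
y = z − H·x̄ = [-3]
S = H·P̄·Hᵀ + R = [589]
K = P̄·Hᵀ·S⁻¹ = [5/31; 150/589]
x' = x̄ + K·y = [-15/31, 139/589]
P' = (I − K·H)·P̄ = [52/31 -68/31; -68/31 2238/589]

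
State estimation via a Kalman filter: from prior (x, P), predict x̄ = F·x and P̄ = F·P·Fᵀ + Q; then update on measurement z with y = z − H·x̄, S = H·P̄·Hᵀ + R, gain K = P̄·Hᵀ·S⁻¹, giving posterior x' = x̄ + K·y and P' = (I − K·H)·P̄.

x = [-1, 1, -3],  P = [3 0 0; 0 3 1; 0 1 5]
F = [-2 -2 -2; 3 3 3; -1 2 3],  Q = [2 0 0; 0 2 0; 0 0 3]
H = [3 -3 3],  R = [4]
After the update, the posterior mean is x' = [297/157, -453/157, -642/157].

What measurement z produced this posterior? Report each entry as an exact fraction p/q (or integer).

z = [2]

x̄ = F·x = [6, -9, -6]
P̄ = F·P·Fᵀ + Q = [54 -78 -46; -78 119 69; -46 69 75]
S = H·P̄·Hᵀ + R = [1570]
K = P̄·Hᵀ·S⁻¹ = [129/785; -192/785; -12/157]
x' − x̄ = [-645/157, 960/157, 300/157] = K·y
y = (KᵀK)⁻¹·Kᵀ·(x' − x̄) = [-25]
z = y + H·x̄ = [-25] + [27] = [2]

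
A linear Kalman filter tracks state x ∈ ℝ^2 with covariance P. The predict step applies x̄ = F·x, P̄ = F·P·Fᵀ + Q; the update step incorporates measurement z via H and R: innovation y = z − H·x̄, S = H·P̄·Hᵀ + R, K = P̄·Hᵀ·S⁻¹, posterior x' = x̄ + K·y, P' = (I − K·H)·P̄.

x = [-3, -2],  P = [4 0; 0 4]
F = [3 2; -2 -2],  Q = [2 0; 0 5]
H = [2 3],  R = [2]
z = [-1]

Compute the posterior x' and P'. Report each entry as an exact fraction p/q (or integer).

x̄ = F·x = [-13, 10]
P̄ = F·P·Fᵀ + Q = [54 -40; -40 37]
y = z − H·x̄ = [-5]
S = H·P̄·Hᵀ + R = [71]
K = P̄·Hᵀ·S⁻¹ = [-12/71; 31/71]
x' = x̄ + K·y = [-863/71, 555/71]
P' = (I − K·H)·P̄ = [3690/71 -2468/71; -2468/71 1666/71]

x' = [-863/71, 555/71]
P' = [3690/71 -2468/71; -2468/71 1666/71]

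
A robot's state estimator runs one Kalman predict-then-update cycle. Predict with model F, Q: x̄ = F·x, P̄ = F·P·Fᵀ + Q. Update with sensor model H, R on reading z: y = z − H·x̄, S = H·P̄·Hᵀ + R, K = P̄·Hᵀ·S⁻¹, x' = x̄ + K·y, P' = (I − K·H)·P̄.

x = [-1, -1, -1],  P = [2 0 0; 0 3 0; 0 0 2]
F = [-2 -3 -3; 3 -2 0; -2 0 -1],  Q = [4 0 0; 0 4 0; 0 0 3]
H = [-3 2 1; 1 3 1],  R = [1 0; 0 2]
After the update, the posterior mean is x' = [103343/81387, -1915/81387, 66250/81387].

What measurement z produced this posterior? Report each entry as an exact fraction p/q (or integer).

x̄ = F·x = [8, -1, 3]
P̄ = F·P·Fᵀ + Q = [57 6 14; 6 34 -12; 14 -12 13]
S = H·P̄·Hᵀ + R = [459 -84; -84 370]
K = P̄·Hᵀ·S⁻¹ = [-23087/81387 9557/54258; 11062/81387 7876/27129; -10183/81387 -2861/54258]
x' − x̄ = [-547753/81387, 79472/81387, -177911/81387] = K·y
y = (KᵀK)⁻¹·Kᵀ·(x' − x̄) = [20, -6]
z = y + H·x̄ = [20, -6] + [-23, 8] = [-3, 2]

z = [-3, 2]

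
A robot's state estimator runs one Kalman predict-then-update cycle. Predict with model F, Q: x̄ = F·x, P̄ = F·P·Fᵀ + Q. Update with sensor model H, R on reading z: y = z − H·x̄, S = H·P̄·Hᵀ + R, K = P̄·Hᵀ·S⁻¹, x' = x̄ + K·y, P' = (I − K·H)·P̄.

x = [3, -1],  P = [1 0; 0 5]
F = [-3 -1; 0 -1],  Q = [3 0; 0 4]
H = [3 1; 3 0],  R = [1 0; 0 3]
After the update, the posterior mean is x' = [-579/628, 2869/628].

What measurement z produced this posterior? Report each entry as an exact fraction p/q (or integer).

x̄ = F·x = [-8, 1]
P̄ = F·P·Fᵀ + Q = [17 5; 5 9]
S = H·P̄·Hᵀ + R = [193 168; 168 156]
K = P̄·Hᵀ·S⁻¹ = [14/157 145/628; 102/157 -379/628]
x' − x̄ = [4445/628, 2241/628] = K·y
y = (KᵀK)⁻¹·Kᵀ·(x' − x̄) = [25, 21]
z = y + H·x̄ = [25, 21] + [-23, -24] = [2, -3]

z = [2, -3]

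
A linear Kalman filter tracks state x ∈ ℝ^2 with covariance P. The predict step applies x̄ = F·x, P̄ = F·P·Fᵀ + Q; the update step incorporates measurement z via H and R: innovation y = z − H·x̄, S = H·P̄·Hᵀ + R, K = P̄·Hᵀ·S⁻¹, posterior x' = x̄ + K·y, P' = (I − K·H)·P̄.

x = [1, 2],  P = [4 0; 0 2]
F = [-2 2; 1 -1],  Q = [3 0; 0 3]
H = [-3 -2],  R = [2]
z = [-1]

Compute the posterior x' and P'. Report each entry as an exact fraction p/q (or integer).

x' = [103/137, -83/137]
P' = [450/137 -618/137; -618/137 909/137]

x̄ = F·x = [2, -1]
P̄ = F·P·Fᵀ + Q = [27 -12; -12 9]
y = z − H·x̄ = [3]
S = H·P̄·Hᵀ + R = [137]
K = P̄·Hᵀ·S⁻¹ = [-57/137; 18/137]
x' = x̄ + K·y = [103/137, -83/137]
P' = (I − K·H)·P̄ = [450/137 -618/137; -618/137 909/137]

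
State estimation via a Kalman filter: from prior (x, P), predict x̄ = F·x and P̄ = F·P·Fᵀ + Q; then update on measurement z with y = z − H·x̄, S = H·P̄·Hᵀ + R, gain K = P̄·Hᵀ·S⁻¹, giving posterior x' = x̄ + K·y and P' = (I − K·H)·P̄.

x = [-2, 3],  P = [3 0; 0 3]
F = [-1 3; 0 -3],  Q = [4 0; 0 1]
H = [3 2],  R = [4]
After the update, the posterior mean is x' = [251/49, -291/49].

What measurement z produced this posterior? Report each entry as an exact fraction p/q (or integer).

x̄ = F·x = [11, -9]
P̄ = F·P·Fᵀ + Q = [34 -27; -27 28]
S = H·P̄·Hᵀ + R = [98]
K = P̄·Hᵀ·S⁻¹ = [24/49; -25/98]
x' − x̄ = [-288/49, 150/49] = K·y
y = (KᵀK)⁻¹·Kᵀ·(x' − x̄) = [-12]
z = y + H·x̄ = [-12] + [15] = [3]

z = [3]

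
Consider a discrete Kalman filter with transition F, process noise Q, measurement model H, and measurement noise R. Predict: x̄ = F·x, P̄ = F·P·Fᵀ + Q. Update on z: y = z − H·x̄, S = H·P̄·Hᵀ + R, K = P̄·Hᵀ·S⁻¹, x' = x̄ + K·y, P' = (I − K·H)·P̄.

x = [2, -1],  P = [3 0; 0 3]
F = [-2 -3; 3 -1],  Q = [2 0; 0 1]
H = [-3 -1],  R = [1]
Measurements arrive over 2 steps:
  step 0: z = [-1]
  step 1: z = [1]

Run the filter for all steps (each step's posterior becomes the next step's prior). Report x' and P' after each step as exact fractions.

step 0: x̄ = F·x = [-1, 7]
step 0: P̄ = F·P·Fᵀ + Q = [41 -9; -9 31]
step 0: y = z − H·x̄ = [3]
step 0: S = H·P̄·Hᵀ + R = [347]
step 0: K = P̄·Hᵀ·S⁻¹ = [-114/347; -4/347]
step 0: x' = x̄ + K·y = [-689/347, 2417/347]
step 0: P' = (I − K·H)·P̄ = [1231/347 -3579/347; -3579/347 10741/347]
step 1: x̄ = F·x = [-5873/347, -4484/347]
step 1: P̄ = F·P·Fᵀ + Q = [59339/347 49890/347; 49890/347 43641/347]
step 1: y = z − H·x̄ = [-21756/347]
step 1: S = H·P̄·Hᵀ + R = [877379/347]
step 1: K = P̄·Hᵀ·S⁻¹ = [-227907/877379; -193311/877379]
step 1: x' = x̄ + K·y = [-560525/877379, 782440/877379]
step 1: P' = (I − K·H)·P̄ = [349256/877379 -819861/877379; -819861/877379 2652894/877379]

step 0: x' = [-689/347, 2417/347], P' = [1231/347 -3579/347; -3579/347 10741/347]
step 1: x' = [-560525/877379, 782440/877379], P' = [349256/877379 -819861/877379; -819861/877379 2652894/877379]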